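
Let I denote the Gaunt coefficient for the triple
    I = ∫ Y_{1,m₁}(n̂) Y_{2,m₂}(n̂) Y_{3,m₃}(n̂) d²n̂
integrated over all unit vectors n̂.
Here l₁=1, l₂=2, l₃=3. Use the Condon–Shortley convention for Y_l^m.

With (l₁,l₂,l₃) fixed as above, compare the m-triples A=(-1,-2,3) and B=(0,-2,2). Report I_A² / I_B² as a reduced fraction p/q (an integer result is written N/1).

Shared (l₁,l₂,l₃)=(1,2,3): N and (l;000)² cancel in I_A²/I_B².
A: Δ = 0!·2!·4!/7! = 1/105; Racah Σ t=0..0: t=0:+1/48 = 1/48; ⇒ 3j(1 2 3; -1 -2 3)² = 1/7, sgn +1
B: Δ = 0!·2!·4!/7! = 1/105; Racah Σ t=0..0: t=0:+1/24 = 1/24; ⇒ 3j(1 2 3; 0 -2 2)² = 1/21, sgn -1
I_A²/I_B² = (1/7)/(1/21) = 3/1

3/1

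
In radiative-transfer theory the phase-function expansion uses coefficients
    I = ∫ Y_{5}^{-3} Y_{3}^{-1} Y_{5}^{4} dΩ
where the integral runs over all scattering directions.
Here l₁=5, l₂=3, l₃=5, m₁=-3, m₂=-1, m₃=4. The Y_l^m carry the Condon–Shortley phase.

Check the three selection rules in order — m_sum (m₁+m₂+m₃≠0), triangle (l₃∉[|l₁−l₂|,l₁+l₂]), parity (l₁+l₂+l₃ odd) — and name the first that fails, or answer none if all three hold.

azimuthal sum: -3 − 1 + 4 = 0  ✓
2 ≤ 5 ≤ 8 (triangle on l)  ✓
L = 5 + 3 + 5 = 13 (odd)  ✗

parity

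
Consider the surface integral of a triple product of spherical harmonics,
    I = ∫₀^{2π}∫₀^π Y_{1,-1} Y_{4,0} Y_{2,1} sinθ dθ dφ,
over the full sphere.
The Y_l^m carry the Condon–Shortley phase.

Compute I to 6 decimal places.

triangle: need 3≤l₃≤5, have 2; I=0

0.000000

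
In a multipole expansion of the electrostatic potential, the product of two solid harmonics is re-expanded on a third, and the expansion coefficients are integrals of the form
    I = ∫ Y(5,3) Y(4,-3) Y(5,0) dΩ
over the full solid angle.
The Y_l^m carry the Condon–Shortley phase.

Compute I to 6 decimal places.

0.130198

Rules hold: Σm=0, L=14 even, 1≤5≤9.
N = 11·9·11 = 1089
Δ = 4!·6!·4!/15! = 1/3153150
Racah Σ t=0..4: t=0:+1/69120 t=1:−1/1728 t=2:+1/576 t=3:−1/1728 t=4:+1/69120 = 7/11520
⇒ 3j(5 4 5; 0 0 0)² = 2/143, sgn -1
Racah Σ t=0..1: t=0:+1/6912 t=1:−1/17280 = 1/11520
⇒ 3j(5 4 5; 3 -3 0)² = 2/143, sgn -1
4πI² = N·(3j₀)²·(3jₘ)² = 36/169
I = +1·√(0.213018/4π) = 0.13019760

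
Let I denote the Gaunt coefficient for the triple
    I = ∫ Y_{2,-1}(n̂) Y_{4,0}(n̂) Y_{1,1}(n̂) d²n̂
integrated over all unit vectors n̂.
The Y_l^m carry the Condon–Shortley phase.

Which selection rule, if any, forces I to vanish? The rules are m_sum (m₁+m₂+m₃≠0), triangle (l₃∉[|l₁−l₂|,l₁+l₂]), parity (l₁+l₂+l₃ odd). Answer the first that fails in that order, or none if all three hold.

azimuthal sum: -1 + 0 + 1 = 0  ✓
2 ≤ 1 ≤ 6 (triangle on l)  ✗
L = 2 + 4 + 1 = 7 (odd)

triangle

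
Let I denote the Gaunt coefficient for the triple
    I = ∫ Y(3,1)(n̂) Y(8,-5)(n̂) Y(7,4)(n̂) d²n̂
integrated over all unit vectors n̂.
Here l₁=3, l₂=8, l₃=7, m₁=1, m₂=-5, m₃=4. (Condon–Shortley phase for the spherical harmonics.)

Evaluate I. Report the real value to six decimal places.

Checks pass: Σm=0; 18 even; l₃=7∈[5,11].
(2·3+1)(2·8+1)(2·7+1) = 1785
Δ: 4! 2! 12! / 19! → 1/5290740
sum: t=1:−1/7257600 t=2:+1/2073600 t=3:−1/7257600 = 1/4838400
3j²(3 8 7; 0 0 0) = Δ·Π!·Σ² = 252/20995  (sign -1)
sum: t=0:+1/104509440 t=1:−1/43545600 t=2:+1/319334400 = -59/5748019200
3j²(3 8 7; 1 -5 4) = Δ·Π!·Σ² = 3481/406980  (sign +1)
combine: 4πI² = 1785·252/20995·3481/406980 = 73101/398905
take √, sign -1: I = -0.12075969

-0.120760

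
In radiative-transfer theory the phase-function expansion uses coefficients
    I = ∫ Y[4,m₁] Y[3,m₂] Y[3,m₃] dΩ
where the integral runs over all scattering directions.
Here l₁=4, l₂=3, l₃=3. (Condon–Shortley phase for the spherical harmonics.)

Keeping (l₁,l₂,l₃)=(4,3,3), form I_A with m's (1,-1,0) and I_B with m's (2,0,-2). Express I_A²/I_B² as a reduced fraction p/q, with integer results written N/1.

l's match ⇒ only the (l;m) 3-j factors differ between A and B.
A: triangle coeff Δ(4,3,3) = 1/34650; Σ_t [0,2]: t=0:+1/288 t=1:−1/24 t=2:+1/48 = -5/288; (3j)²=5/462 [(4 3 3; 1 -1 0)], sign=+1
B: triangle coeff Δ(4,3,3) = 1/34650; Σ_t [1,2]: t=1:−1/72 t=2:+1/96 = -1/288; (3j)²=1/462 [(4 3 3; 2 0 -2)], sign=+1
I_A²/I_B² = (5/462)/(1/462) = 5/1

5/1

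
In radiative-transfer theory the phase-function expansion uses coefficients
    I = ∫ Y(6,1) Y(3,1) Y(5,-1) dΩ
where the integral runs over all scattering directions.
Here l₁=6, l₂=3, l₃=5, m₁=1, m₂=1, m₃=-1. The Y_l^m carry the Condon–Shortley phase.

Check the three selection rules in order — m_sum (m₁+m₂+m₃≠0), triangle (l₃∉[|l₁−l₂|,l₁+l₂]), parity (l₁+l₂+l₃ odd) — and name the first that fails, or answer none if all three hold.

m_sum

azimuthal sum: 1 + 1 − 1 = 1  ✗
3 ≤ 5 ≤ 9 (triangle on l)
L = 6 + 3 + 5 = 14 (even)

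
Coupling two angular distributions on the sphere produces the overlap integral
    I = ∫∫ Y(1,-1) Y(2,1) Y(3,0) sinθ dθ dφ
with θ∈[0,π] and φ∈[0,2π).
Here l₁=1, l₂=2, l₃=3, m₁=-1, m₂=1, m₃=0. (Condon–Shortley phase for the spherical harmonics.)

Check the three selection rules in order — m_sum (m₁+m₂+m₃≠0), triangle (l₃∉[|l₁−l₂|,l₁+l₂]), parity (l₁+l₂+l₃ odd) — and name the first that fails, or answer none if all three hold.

none

Σmᵢ = 0  ✓
l₃∈[|l₁−l₂|,l₁+l₂]=[1,3], have l₃=3  ✓
Σlᵢ = 6 ⇒ even  ✓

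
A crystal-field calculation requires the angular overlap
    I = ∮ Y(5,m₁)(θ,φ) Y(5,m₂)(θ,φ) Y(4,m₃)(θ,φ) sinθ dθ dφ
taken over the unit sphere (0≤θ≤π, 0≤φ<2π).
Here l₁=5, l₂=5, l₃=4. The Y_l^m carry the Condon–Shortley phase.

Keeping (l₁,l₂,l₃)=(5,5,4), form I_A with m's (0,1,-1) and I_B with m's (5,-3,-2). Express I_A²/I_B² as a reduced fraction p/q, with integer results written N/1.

1/12

Shared (l₁,l₂,l₃)=(5,5,4): N and (l;000)² cancel in I_A²/I_B².
A: Δ = 6!·4!·4!/15! = 1/3153150; Racah Σ t=2..5: t=2:+1/6912 t=3:−1/864 t=4:+1/1152 t=5:−1/17280 = -7/34560; ⇒ 3j(5 5 4; 0 1 -1)² = 1/429, sgn +1
B: Δ = 6!·4!·4!/15! = 1/3153150; Racah Σ t=0..0: t=0:+1/69120 = 1/69120; ⇒ 3j(5 5 4; 5 -3 -2)² = 4/143, sgn +1
I_A²/I_B² = (1/429)/(4/143) = 1/12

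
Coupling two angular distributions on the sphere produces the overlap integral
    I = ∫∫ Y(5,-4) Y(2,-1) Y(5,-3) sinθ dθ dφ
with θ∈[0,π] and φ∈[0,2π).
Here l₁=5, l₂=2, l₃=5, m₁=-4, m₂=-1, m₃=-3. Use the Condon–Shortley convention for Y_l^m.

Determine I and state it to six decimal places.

-4 − 1 − 3 = -8 ≠ 0: azimuthal integral kills it; I = 0

0.000000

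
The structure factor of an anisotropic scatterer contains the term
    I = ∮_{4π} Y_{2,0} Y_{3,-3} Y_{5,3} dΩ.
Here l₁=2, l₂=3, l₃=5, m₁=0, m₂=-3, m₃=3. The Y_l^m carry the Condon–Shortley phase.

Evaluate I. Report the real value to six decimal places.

m-sum 0 ✓  L=10 even ✓  1≤5≤5 ✓
Π(2lᵢ+1) = 5×7×11 = 385
triangle coeff Δ(2,3,5) = 1/2310
Σ_t [0,0]: t=0:+1/144 = 1/144
(3j)²=10/231 [(2 3 5; 0 0 0)], sign=-1
Σ_t [0,0]: t=0:+1/2880 = 1/2880
(3j)²=2/165 [(2 3 5; 0 -3 3)], sign=+1
⇒ 4πI² = 20/99
I = (-1)√(20/99/(4π)) = -0.12679218

-0.126792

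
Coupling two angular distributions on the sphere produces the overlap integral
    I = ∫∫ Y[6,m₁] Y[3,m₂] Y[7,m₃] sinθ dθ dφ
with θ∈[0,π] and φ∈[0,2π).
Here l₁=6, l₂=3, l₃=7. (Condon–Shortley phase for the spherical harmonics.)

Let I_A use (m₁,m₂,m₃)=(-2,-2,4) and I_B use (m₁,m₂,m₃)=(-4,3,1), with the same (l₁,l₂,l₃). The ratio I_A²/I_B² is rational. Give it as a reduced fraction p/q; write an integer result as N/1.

Shared (l₁,l₂,l₃)=(6,3,7): N and (l;000)² cancel in I_A²/I_B².
A: Δ = 2!·10!·4!/17! = 1/2042040; Racah Σ t=0..1: t=0:+1/967680 t=1:−1/725760 = -1/2903040; ⇒ 3j(6 3 7; -2 -2 4)² = 5/3094, sgn +1
B: Δ = 2!·10!·4!/17! = 1/2042040; Racah Σ t=2..2: t=2:+1/3870720 = 1/3870720; ⇒ 3j(6 3 7; -4 3 1)² = 675/136136, sgn +1
I_A²/I_B² = (5/3094)/(675/136136) = 44/135

44/135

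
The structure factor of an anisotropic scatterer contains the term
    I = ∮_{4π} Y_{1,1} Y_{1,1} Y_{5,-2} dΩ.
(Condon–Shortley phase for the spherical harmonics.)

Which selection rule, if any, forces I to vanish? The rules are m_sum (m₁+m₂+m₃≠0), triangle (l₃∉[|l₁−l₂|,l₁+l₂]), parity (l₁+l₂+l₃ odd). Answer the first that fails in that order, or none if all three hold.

triangle

Σmᵢ = 0  ✓
l₃∈[|l₁−l₂|,l₁+l₂]=[0,2], have l₃=5  ✗
Σlᵢ = 7 ⇒ odd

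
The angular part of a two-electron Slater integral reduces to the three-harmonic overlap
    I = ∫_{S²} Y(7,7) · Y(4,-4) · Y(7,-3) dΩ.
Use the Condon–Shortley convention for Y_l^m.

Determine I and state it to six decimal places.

Rules hold: Σm=0, L=18 even, 3≤7≤11.
N = 15·9·15 = 2025
Δ = 4!·10!·4!/19! = 1/58198140
Racah Σ t=0..4: t=0:+1/17418240 t=1:−1/622080 t=2:+1/230400 t=3:−1/622080 t=4:+1/17418240 = 1/806400
⇒ 3j(7 4 7; 0 0 0)² = 2268/230945, sgn -1
Racah Σ t=0..0: t=0:+1/2090188800 = 1/2090188800
⇒ 3j(7 4 7; 7 -4 -3)² = 7/5814, sgn +1
4πI² = N·(3j₀)²·(3jₘ)² = 357210/14919047
I = -1·√(0.0239432/4π) = -0.04365021

-0.043650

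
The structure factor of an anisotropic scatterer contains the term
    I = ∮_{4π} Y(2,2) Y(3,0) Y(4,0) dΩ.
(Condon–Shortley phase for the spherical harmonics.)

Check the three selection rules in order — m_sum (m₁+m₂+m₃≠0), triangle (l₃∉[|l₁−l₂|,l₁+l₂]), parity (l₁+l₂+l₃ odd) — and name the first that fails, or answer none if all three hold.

m_sum

m₁+m₂+m₃ = 2 + 0 + 0 = 2  ✗
triangle: |2−3|=1 ≤ l₃=4 ≤ 2+3=5
parity: l₁+l₂+l₃ = 9 is odd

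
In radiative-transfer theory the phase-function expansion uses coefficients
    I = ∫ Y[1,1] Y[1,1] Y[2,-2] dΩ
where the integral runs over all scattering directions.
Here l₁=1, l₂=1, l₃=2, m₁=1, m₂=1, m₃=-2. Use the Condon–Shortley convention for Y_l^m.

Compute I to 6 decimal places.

Rules hold: Σm=0, L=4 even, 0≤2≤2.
N = 3·3·5 = 45
Δ = 0!·2!·2!/5! = 1/30
Racah Σ t=0..0: t=0:+1/1 = 1/1
⇒ 3j(1 1 2; 0 0 0)² = 2/15, sgn +1
Racah Σ t=0..0: t=0:+1/4 = 1/4
⇒ 3j(1 1 2; 1 1 -2)² = 1/5, sgn +1
4πI² = N·(3j₀)²·(3jₘ)² = 6/5
I = +1·√(1.2/4π) = 0.30901936

0.309019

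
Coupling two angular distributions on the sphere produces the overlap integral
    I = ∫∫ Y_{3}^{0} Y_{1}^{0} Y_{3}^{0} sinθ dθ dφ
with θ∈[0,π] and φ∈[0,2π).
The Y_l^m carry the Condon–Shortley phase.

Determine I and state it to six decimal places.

Σlᵢ=7 odd — θ-integrand is odd under cosθ→−cosθ; I=0

0.000000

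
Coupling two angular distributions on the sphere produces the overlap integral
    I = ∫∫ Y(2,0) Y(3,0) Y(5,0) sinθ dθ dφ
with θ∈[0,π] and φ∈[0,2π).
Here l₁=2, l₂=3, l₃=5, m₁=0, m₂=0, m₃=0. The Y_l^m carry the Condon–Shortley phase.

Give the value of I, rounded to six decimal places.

0.239615

m-sum 0 ✓  L=10 even ✓  1≤5≤5 ✓
Π(2lᵢ+1) = 5×7×11 = 385
triangle coeff Δ(2,3,5) = 1/2310
Σ_t [0,0]: t=0:+1/144 = 1/144
(3j)²=10/231 [(2 3 5; 0 0 0)], sign=-1
(m-triple is (0,0,0) — same symbol as above.)
⇒ 4πI² = 500/693
I = (+1)√(500/693/(4π)) = 0.23961470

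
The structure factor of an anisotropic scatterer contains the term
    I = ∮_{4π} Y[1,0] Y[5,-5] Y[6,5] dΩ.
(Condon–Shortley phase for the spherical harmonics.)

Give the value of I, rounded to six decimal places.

Checks pass: Σm=0; 12 even; l₃=6∈[4,6].
(2·1+1)(2·5+1)(2·6+1) = 429
Δ: 0! 2! 10! / 13! → 1/858
sum: t=0:+1/14400 = 1/14400
3j²(1 5 6; 0 0 0) = Δ·Π!·Σ² = 6/143  (sign +1)
sum: t=0:+1/3628800 = 1/3628800
3j²(1 5 6; 0 -5 5) = Δ·Π!·Σ² = 1/78  (sign -1)
combine: 4πI² = 429·6/143·1/78 = 3/13
take √, sign -1: I = -0.13551395

-0.135514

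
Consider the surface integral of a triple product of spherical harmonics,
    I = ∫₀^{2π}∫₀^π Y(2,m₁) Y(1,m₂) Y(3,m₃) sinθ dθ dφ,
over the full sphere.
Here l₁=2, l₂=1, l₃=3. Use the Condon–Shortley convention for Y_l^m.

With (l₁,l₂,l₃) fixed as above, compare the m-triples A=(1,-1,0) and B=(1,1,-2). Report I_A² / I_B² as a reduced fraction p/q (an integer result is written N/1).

3/10

l's match ⇒ only the (l;m) 3-j factors differ between A and B.
A: triangle coeff Δ(2,1,3) = 1/105; Σ_t [0,0]: t=0:+1/12 = 1/12; (3j)²=1/35 [(2 1 3; 1 -1 0)], sign=-1
B: triangle coeff Δ(2,1,3) = 1/105; Σ_t [0,0]: t=0:+1/12 = 1/12; (3j)²=2/21 [(2 1 3; 1 1 -2)], sign=-1
I_A²/I_B² = (1/35)/(2/21) = 3/10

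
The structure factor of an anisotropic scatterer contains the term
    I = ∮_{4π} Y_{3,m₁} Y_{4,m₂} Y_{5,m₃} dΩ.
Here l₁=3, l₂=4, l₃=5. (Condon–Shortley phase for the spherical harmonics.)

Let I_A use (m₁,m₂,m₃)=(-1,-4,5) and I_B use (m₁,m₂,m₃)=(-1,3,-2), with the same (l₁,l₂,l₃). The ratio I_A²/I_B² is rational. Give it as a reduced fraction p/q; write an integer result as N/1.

l's match ⇒ only the (l;m) 3-j factors differ between A and B.
A: triangle coeff Δ(3,4,5) = 1/180180; Σ_t [0,0]: t=0:+1/34560 = 1/34560; (3j)²=14/429 [(3 4 5; -1 -4 5)], sign=+1
B: triangle coeff Δ(3,4,5) = 1/180180; Σ_t [1,2]: t=1:−1/4320 t=2:+1/960 = 7/8640; (3j)²=343/12870 [(3 4 5; -1 3 -2)], sign=-1
I_A²/I_B² = (14/429)/(343/12870) = 60/49

60/49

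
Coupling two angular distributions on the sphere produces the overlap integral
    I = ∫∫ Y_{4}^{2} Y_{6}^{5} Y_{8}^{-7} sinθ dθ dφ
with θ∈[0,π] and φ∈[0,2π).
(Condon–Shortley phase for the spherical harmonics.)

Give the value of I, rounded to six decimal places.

Rules hold: Σm=0, L=18 even, 2≤8≤10.
N = 9·13·17 = 1989
Δ = 2!·6!·10!/19! = 1/23279256
Racah Σ t=0..2: t=0:+1/1658880 t=1:−1/518400 t=2:+1/1658880 = -1/1382400
⇒ 3j(4 6 8; 0 0 0)² = 504/46189, sgn -1
Racah Σ t=1..2: t=1:−1/435456000 t=2:+1/522547200 = -1/2612736000
⇒ 3j(4 6 8; 2 5 -7)² = 11/23256, sgn +1
4πI² = N·(3j₀)²·(3jₘ)² = 63/6137
I = -1·√(0.0102656/4π) = -0.02858165

-0.028582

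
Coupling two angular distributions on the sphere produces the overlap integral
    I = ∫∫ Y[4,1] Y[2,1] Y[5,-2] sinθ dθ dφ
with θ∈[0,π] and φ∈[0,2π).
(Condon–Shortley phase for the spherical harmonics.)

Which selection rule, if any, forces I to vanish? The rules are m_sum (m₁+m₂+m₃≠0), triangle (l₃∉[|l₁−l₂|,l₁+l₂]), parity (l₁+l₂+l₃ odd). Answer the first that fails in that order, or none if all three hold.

Σmᵢ = 0  ✓
l₃∈[|l₁−l₂|,l₁+l₂]=[2,6], have l₃=5  ✓
Σlᵢ = 11 ⇒ odd  ✗

parity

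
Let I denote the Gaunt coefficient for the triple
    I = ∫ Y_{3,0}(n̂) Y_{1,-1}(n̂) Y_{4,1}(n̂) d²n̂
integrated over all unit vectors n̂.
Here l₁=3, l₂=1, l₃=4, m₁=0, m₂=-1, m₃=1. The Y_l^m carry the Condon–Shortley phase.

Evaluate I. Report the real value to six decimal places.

m-sum 0 ✓  L=8 even ✓  2≤4≤4 ✓
Π(2lᵢ+1) = 7×3×9 = 189
triangle coeff Δ(3,1,4) = 1/252
Σ_t [0,0]: t=0:+1/36 = 1/36
(3j)²=4/63 [(3 1 4; 0 0 0)], sign=+1
Σ_t [0,0]: t=0:+1/72 = 1/72
(3j)²=5/126 [(3 1 4; 0 -1 1)], sign=-1
⇒ 4πI² = 10/21
I = (-1)√(10/21/(4π)) = -0.19466390

-0.194664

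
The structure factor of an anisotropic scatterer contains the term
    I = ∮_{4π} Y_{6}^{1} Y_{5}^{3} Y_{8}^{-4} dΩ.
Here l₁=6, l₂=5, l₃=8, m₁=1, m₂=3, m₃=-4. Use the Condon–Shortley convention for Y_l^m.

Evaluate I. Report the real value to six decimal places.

0.000000

Σlᵢ=19 odd — θ-integrand is odd under cosθ→−cosθ; I=0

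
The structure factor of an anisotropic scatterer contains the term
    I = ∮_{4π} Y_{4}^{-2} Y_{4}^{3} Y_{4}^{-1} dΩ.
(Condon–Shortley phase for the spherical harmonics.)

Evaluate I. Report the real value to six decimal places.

Rules hold: Σm=0, L=12 even, 0≤4≤8.
N = 9·9·9 = 729
Δ = 4!·4!·4!/13! = 1/450450
Racah Σ t=0..4: t=0:+1/13824 t=1:−1/216 t=2:+1/64 t=3:−1/216 t=4:+1/13824 = 5/768
⇒ 3j(4 4 4; 0 0 0)² = 18/1001, sgn +1
Racah Σ t=3..4: t=3:−1/864 t=4:+1/576 = 1/1728
⇒ 3j(4 4 4; -2 3 -1)² = 5/1287, sgn -1
4πI² = N·(3j₀)²·(3jₘ)² = 7290/143143
I = -1·√(0.0509281/4π) = -0.06366105

-0.063661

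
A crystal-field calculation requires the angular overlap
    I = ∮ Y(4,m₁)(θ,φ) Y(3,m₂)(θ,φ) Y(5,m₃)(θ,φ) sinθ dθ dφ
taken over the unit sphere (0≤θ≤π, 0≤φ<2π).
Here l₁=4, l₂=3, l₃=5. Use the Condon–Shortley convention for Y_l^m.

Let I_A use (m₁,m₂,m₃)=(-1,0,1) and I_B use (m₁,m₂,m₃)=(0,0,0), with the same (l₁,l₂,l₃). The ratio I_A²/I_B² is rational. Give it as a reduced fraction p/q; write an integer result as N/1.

Same 4,3,5: normalisation and zero-m 3j drop out of the ratio.
A: Δ: 2! 6! 4! / 13! → 1/180180; sum: t=0:+1/1440 t=1:−1/192 t=2:+1/432 = -19/8640; 3j²(4 3 5; -1 0 1) = Δ·Π!·Σ² = 361/30030  (sign -1)
B: Δ: 2! 6! 4! / 13! → 1/180180; sum: t=0:+1/576 t=1:−1/144 t=2:+1/576 = -1/288; 3j²(4 3 5; 0 0 0) = Δ·Π!·Σ² = 20/1001  (sign +1)
I_A²/I_B² = (361/30030)/(20/1001) = 361/600

361/600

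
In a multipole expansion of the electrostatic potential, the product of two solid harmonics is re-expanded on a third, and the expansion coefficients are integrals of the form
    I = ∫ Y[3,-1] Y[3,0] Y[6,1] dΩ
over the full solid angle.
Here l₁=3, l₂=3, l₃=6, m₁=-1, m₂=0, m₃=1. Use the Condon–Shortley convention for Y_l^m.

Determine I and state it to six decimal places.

-0.221775

m-sum 0 ✓  L=12 even ✓  0≤6≤6 ✓
Π(2lᵢ+1) = 7×7×13 = 637
triangle coeff Δ(3,3,6) = 1/12012
Σ_t [0,0]: t=0:+1/1296 = 1/1296
(3j)²=100/3003 [(3 3 6; 0 0 0)], sign=+1
Σ_t [0,0]: t=0:+1/1728 = 1/1728
(3j)²=25/858 [(3 3 6; -1 0 1)], sign=-1
⇒ 4πI² = 8750/14157
I = (-1)√(8750/14157/(4π)) = -0.22177545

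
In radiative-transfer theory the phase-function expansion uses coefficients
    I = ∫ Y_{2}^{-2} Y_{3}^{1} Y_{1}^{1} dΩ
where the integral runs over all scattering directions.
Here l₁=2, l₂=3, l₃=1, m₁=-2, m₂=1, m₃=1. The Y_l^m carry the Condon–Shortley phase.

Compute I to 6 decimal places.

Rules hold: Σm=0, L=6 even, 1≤1≤5.
N = 5·7·3 = 105
Δ = 4!·0!·2!/7! = 1/105
Racah Σ t=2..2: t=2:+1/4 = 1/4
⇒ 3j(2 3 1; 0 0 0)² = 3/35, sgn -1
Racah Σ t=4..4: t=4:+1/48 = 1/48
⇒ 3j(2 3 1; -2 1 1)² = 1/105, sgn +1
4πI² = N·(3j₀)²·(3jₘ)² = 3/35
I = -1·√(0.0857143/4π) = -0.08258890

-0.082589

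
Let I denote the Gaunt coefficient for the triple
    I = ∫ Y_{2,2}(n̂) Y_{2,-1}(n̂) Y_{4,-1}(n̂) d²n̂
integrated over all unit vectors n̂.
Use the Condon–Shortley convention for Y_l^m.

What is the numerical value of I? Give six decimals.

Rules hold: Σm=0, L=8 even, 0≤4≤4.
N = 5·5·9 = 225
Δ = 0!·4!·4!/9! = 1/630
Racah Σ t=0..0: t=0:+1/16 = 1/16
⇒ 3j(2 2 4; 0 0 0)² = 2/35, sgn +1
Racah Σ t=0..0: t=0:+1/144 = 1/144
⇒ 3j(2 2 4; 2 -1 -1)² = 1/126, sgn -1
4πI² = N·(3j₀)²·(3jₘ)² = 5/49
I = -1·√(0.102041/4π) = -0.09011188

-0.090112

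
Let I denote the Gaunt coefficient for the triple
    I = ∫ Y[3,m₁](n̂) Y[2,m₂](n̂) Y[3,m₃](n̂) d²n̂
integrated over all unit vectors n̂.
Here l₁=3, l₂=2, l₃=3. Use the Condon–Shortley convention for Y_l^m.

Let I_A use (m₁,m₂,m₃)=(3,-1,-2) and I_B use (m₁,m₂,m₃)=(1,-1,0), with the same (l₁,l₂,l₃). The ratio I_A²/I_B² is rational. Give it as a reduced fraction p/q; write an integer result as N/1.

25/2

Shared (l₁,l₂,l₃)=(3,2,3): N and (l;000)² cancel in I_A²/I_B².
A: Δ = 2!·4!·2!/9! = 1/3780; Racah Σ t=0..0: t=0:+1/48 = 1/48; ⇒ 3j(3 2 3; 3 -1 -2)² = 5/84, sgn -1
B: Δ = 2!·4!·2!/9! = 1/3780; Racah Σ t=0..1: t=0:+1/8 t=1:−1/12 = 1/24; ⇒ 3j(3 2 3; 1 -1 0)² = 1/210, sgn -1
I_A²/I_B² = (5/84)/(1/210) = 25/2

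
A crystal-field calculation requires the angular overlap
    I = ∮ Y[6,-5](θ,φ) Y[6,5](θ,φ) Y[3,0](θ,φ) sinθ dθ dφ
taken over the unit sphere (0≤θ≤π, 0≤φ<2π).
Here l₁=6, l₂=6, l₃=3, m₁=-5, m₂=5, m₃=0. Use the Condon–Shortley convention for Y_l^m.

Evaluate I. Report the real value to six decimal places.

0.000000

l₁+l₂+l₃=15 is odd: 3j(l;000)=0 ⇒ I=0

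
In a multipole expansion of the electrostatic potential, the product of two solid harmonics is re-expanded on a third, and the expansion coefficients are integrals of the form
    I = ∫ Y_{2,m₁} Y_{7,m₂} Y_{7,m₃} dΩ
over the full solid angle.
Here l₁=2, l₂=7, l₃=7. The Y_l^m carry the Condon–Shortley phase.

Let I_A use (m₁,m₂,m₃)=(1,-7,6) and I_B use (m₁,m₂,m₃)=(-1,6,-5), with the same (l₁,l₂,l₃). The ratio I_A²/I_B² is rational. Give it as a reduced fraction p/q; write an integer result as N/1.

l's match ⇒ only the (l;m) 3-j factors differ between A and B.
A: triangle coeff Δ(2,7,7) = 1/185640; Σ_t [0,0]: t=0:+1/958003200 = 1/958003200; (3j)²=13/680 [(2 7 7; 1 -7 6)], sign=-1
B: triangle coeff Δ(2,7,7) = 1/185640; Σ_t [1,2]: t=1:−1/958003200 t=2:+1/79833600 = 1/87091200; (3j)²=121/4760 [(2 7 7; -1 6 -5)], sign=+1
I_A²/I_B² = (13/680)/(121/4760) = 91/121

91/121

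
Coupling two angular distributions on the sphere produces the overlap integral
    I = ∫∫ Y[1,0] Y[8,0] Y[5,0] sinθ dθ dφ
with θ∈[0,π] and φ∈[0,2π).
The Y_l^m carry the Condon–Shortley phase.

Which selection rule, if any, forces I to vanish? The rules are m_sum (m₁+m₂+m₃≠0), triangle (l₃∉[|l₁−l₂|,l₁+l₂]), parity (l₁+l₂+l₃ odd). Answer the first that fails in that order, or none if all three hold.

azimuthal sum: 0 + 0 + 0 = 0  ✓
7 ≤ 5 ≤ 9 (triangle on l)  ✗
L = 1 + 8 + 5 = 14 (even)

triangle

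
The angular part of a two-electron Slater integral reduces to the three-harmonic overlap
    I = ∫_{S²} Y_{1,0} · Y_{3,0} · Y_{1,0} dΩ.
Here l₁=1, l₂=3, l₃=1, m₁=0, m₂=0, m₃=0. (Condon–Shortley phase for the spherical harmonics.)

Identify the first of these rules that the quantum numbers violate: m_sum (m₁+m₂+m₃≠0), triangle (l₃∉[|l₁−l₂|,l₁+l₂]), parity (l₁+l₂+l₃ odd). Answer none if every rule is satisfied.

Σmᵢ = 0  ✓
l₃∈[|l₁−l₂|,l₁+l₂]=[2,4], have l₃=1  ✗
Σlᵢ = 5 ⇒ odd

triangle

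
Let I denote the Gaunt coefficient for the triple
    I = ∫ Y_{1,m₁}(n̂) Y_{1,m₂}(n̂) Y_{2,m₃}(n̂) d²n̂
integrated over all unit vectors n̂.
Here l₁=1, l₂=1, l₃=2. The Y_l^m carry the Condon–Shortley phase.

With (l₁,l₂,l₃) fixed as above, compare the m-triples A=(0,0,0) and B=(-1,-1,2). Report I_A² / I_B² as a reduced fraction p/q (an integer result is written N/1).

l's match ⇒ only the (l;m) 3-j factors differ between A and B.
A: triangle coeff Δ(1,1,2) = 1/30; Σ_t [0,0]: t=0:+1/1 = 1/1; (3j)²=2/15 [(1 1 2; 0 0 0)], sign=+1
B: triangle coeff Δ(1,1,2) = 1/30; Σ_t [0,0]: t=0:+1/4 = 1/4; (3j)²=1/5 [(1 1 2; -1 -1 2)], sign=+1
I_A²/I_B² = (2/15)/(1/5) = 2/3

2/3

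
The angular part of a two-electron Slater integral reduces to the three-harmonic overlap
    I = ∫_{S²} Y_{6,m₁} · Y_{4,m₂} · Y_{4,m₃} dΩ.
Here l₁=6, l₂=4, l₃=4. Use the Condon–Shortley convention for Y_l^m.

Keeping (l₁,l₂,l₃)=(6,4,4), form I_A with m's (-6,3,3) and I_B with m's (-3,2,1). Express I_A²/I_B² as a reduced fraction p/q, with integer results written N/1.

l's match ⇒ only the (l;m) 3-j factors differ between A and B.
A: triangle coeff Δ(6,4,4) = 1/1261260; Σ_t [6,6]: t=6:+1/518400 = 1/518400; (3j)²=7/195 [(6 4 4; -6 3 3)], sign=-1
B: triangle coeff Δ(6,4,4) = 1/1261260; Σ_t [4,6]: t=4:+1/11520 t=5:−1/5760 t=6:+1/51840 = -7/103680; (3j)²=7/858 [(6 4 4; -3 2 1)], sign=+1
I_A²/I_B² = (7/195)/(7/858) = 22/5

22/5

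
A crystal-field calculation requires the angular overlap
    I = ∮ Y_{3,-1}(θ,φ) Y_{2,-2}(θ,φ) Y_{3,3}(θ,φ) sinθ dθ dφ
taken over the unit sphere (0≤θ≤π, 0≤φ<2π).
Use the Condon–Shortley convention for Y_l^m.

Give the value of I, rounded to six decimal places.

Rules hold: Σm=0, L=8 even, 1≤3≤5.
N = 7·5·7 = 245
Δ = 2!·4!·2!/9! = 1/3780
Racah Σ t=0..2: t=0:+1/24 t=1:−1/4 t=2:+1/24 = -1/6
⇒ 3j(3 2 3; 0 0 0)² = 4/105, sgn +1
Racah Σ t=0..0: t=0:+1/96 = 1/96
⇒ 3j(3 2 3; -1 -2 3)² = 1/42, sgn +1
4πI² = N·(3j₀)²·(3jₘ)² = 2/9
I = +1·√(0.222222/4π) = 0.13298076

0.132981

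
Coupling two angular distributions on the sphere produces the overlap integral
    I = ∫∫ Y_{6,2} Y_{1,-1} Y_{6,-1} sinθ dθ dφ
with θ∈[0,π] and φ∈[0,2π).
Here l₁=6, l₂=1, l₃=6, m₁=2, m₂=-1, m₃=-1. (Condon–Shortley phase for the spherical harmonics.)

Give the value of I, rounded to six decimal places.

0.000000

l₁+l₂+l₃=13 is odd: 3j(l;000)=0 ⇒ I=0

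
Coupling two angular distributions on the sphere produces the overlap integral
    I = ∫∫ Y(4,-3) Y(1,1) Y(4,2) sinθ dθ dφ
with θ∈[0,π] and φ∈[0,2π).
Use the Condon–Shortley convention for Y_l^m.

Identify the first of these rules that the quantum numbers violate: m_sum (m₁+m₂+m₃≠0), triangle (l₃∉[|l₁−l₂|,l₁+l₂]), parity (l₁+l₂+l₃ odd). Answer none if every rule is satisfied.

azimuthal sum: -3 + 1 + 2 = 0  ✓
3 ≤ 4 ≤ 5 (triangle on l)  ✓
L = 4 + 1 + 4 = 9 (odd)  ✗

parity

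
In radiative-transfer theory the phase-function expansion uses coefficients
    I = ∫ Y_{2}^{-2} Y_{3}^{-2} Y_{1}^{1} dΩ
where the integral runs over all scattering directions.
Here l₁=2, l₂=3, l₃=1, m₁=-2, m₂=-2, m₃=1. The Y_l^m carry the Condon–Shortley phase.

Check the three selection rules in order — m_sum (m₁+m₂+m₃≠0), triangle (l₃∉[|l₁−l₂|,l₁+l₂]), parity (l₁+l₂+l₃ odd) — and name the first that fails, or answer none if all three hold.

m₁+m₂+m₃ = -2 − 2 + 1 = -3  ✗
triangle: |2−3|=1 ≤ l₃=1 ≤ 2+3=5
parity: l₁+l₂+l₃ = 6 is even

m_sum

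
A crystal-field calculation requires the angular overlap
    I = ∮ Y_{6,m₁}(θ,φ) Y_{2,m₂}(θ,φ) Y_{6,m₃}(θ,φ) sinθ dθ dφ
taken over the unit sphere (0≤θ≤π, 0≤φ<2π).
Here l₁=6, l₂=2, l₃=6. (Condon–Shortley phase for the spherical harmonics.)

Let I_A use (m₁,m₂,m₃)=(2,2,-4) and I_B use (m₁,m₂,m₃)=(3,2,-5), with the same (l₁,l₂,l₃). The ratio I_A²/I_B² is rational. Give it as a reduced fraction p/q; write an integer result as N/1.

18/11

Shared (l₁,l₂,l₃)=(6,2,6): N and (l;000)² cancel in I_A²/I_B².
A: Δ = 2!·10!·2!/15! = 1/90090; Racah Σ t=2..2: t=2:+1/322560 = 1/322560; ⇒ 3j(6 2 6; 2 2 -4)² = 18/1001, sgn +1
B: Δ = 2!·10!·2!/15! = 1/90090; Racah Σ t=2..2: t=2:+1/1451520 = 1/1451520; ⇒ 3j(6 2 6; 3 2 -5)² = 1/91, sgn -1
I_A²/I_B² = (18/1001)/(1/91) = 18/11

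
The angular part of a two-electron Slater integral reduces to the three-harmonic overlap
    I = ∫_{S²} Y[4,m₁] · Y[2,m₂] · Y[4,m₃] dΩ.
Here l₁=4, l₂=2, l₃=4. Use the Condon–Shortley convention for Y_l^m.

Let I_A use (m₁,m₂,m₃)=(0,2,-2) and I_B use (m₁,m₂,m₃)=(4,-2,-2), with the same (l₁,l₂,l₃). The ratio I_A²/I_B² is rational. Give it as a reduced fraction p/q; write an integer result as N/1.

45/14

l's match ⇒ only the (l;m) 3-j factors differ between A and B.
A: triangle coeff Δ(4,2,4) = 1/13860; Σ_t [2,2]: t=2:+1/192 = 1/192; (3j)²=3/77 [(4 2 4; 0 2 -2)], sign=+1
B: triangle coeff Δ(4,2,4) = 1/13860; Σ_t [0,0]: t=0:+1/2880 = 1/2880; (3j)²=2/165 [(4 2 4; 4 -2 -2)], sign=+1
I_A²/I_B² = (3/77)/(2/165) = 45/14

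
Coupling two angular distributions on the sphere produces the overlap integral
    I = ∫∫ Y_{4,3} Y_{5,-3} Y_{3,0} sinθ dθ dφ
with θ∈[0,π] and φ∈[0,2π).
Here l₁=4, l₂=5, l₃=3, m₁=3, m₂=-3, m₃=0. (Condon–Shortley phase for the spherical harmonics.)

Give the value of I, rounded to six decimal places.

m-sum 0 ✓  L=12 even ✓  1≤3≤9 ✓
Π(2lᵢ+1) = 9×11×7 = 693
triangle coeff Δ(4,5,3) = 1/180180
Σ_t [2,4]: t=2:+1/576 t=3:−1/144 t=4:+1/576 = -1/288
(3j)²=20/1001 [(4 5 3; 0 0 0)], sign=+1
Σ_t [0,1]: t=0:+1/2880 t=1:−1/1440 = -1/2880
(3j)²=7/715 [(4 5 3; 3 -3 0)], sign=+1
⇒ 4πI² = 252/1859
I = (+1)√(252/1859/(4π)) = 0.10386175

0.103862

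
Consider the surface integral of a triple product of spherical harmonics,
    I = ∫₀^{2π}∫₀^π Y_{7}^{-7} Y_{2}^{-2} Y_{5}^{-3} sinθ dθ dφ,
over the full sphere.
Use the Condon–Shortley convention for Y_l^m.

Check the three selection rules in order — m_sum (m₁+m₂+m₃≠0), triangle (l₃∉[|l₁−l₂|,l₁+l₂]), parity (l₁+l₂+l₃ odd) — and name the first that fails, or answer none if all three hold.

Σmᵢ = -12  ✗
l₃∈[|l₁−l₂|,l₁+l₂]=[5,9], have l₃=5
Σlᵢ = 14 ⇒ even

m_sum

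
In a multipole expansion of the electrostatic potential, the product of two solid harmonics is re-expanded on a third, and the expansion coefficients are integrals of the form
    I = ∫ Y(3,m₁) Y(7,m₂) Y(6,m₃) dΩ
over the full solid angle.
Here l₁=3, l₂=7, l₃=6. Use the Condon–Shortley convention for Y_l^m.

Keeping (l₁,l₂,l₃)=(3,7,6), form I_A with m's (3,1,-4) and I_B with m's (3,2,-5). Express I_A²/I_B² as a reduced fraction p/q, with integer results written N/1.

27/11

Shared (l₁,l₂,l₃)=(3,7,6): N and (l;000)² cancel in I_A²/I_B².
A: Δ = 4!·2!·10!/17! = 1/2042040; Racah Σ t=0..0: t=0:+1/3870720 = 1/3870720; ⇒ 3j(3 7 6; 3 1 -4)² = 675/136136, sgn +1
B: Δ = 4!·2!·10!/17! = 1/2042040; Racah Σ t=0..0: t=0:+1/17418240 = 1/17418240; ⇒ 3j(3 7 6; 3 2 -5)² = 25/12376, sgn -1
I_A²/I_B² = (675/136136)/(25/12376) = 27/11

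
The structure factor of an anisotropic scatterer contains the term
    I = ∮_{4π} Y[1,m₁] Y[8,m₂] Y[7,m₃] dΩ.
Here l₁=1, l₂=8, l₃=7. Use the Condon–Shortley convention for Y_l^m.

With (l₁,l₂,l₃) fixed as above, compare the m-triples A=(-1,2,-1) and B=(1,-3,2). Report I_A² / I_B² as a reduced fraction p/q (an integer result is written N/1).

9/11

Same 1,8,7: normalisation and zero-m 3j drop out of the ratio.
A: Δ: 2! 0! 14! / 17! → 1/2040; sum: t=2:+1/58060800 = 1/58060800; 3j²(1 8 7; -1 2 -1) = Δ·Π!·Σ² = 3/136  (sign +1)
B: Δ: 2! 0! 14! / 17! → 1/2040; sum: t=0:+1/87091200 = 1/87091200; 3j²(1 8 7; 1 -3 2) = Δ·Π!·Σ² = 11/408  (sign -1)
I_A²/I_B² = (3/136)/(11/408) = 9/11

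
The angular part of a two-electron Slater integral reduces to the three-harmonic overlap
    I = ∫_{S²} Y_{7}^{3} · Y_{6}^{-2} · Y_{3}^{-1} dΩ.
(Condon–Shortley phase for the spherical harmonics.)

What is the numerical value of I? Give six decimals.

Rules hold: Σm=0, L=16 even, 1≤3≤13.
N = 15·13·7 = 1365
Δ = 10!·4!·2!/17! = 1/2042040
Racah Σ t=4..6: t=4:+1/207360 t=5:−1/57600 t=6:+1/207360 = -1/129600
⇒ 3j(7 6 3; 0 0 0)² = 168/12155, sgn +1
Racah Σ t=2..4: t=2:+1/645120 t=3:−1/181440 t=4:+1/829440 = -1/362880
⇒ 3j(7 6 3; 3 -2 -1)² = 256/17017, sgn -1
4πI² = N·(3j₀)²·(3jₘ)² = 129024/454597
I = -1·√(0.283821/4π) = -0.15028548

-0.150285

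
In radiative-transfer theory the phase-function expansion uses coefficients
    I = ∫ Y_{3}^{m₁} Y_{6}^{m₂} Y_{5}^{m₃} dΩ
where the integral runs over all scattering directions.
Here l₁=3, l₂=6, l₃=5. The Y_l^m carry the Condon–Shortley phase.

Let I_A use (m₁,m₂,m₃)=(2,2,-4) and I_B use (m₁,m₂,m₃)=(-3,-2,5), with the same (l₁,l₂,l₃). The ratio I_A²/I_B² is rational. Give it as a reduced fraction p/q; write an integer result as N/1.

Shared (l₁,l₂,l₃)=(3,6,5): N and (l;000)² cancel in I_A²/I_B².
A: Δ = 4!·2!·8!/15! = 1/675675; Racah Σ t=0..1: t=0:+1/967680 t=1:−1/60480 = -1/64512; ⇒ 3j(3 6 5; 2 2 -4)² = 15/1001, sgn +1
B: Δ = 4!·2!·8!/15! = 1/675675; Racah Σ t=4..4: t=4:+1/1935360 = 1/1935360; ⇒ 3j(3 6 5; -3 -2 5)² = 1/1001, sgn +1
I_A²/I_B² = (15/1001)/(1/1001) = 15/1

15/1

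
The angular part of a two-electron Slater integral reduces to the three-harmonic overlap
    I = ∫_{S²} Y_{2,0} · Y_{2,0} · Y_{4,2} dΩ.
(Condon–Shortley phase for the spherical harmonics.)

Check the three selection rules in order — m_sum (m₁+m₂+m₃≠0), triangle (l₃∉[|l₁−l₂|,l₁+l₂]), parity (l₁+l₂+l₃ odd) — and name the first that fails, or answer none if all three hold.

m_sum

Σmᵢ = 2  ✗
l₃∈[|l₁−l₂|,l₁+l₂]=[0,4], have l₃=4
Σlᵢ = 8 ⇒ even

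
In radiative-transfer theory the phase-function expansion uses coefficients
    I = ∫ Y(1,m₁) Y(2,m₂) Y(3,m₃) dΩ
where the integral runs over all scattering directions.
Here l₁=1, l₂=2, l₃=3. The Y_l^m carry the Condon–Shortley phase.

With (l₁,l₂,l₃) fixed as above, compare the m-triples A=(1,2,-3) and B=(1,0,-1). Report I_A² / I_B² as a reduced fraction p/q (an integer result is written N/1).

5/2

l's match ⇒ only the (l;m) 3-j factors differ between A and B.
A: triangle coeff Δ(1,2,3) = 1/105; Σ_t [0,0]: t=0:+1/48 = 1/48; (3j)²=1/7 [(1 2 3; 1 2 -3)], sign=+1
B: triangle coeff Δ(1,2,3) = 1/105; Σ_t [0,0]: t=0:+1/8 = 1/8; (3j)²=2/35 [(1 2 3; 1 0 -1)], sign=+1
I_A²/I_B² = (1/7)/(2/35) = 5/2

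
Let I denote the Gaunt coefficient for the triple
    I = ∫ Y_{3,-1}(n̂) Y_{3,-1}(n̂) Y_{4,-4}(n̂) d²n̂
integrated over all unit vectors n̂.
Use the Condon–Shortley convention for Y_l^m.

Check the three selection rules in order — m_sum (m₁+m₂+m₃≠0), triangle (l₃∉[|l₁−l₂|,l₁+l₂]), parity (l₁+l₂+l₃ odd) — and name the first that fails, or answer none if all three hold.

azimuthal sum: -1 − 1 − 4 = -6  ✗
0 ≤ 4 ≤ 6 (triangle on l)
L = 3 + 3 + 4 = 10 (even)

m_sum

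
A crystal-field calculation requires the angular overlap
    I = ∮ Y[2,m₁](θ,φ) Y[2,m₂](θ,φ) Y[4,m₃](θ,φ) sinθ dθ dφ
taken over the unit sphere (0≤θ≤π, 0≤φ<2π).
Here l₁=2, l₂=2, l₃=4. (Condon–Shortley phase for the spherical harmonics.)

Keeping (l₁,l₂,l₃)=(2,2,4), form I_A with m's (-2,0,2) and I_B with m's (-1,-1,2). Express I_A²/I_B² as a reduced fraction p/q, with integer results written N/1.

Same 2,2,4: normalisation and zero-m 3j drop out of the ratio.
A: Δ: 0! 4! 4! / 9! → 1/630; sum: t=0:+1/96 = 1/96; 3j²(2 2 4; -2 0 2) = Δ·Π!·Σ² = 1/42  (sign +1)
B: Δ: 0! 4! 4! / 9! → 1/630; sum: t=0:+1/36 = 1/36; 3j²(2 2 4; -1 -1 2) = Δ·Π!·Σ² = 4/63  (sign +1)
I_A²/I_B² = (1/42)/(4/63) = 3/8

3/8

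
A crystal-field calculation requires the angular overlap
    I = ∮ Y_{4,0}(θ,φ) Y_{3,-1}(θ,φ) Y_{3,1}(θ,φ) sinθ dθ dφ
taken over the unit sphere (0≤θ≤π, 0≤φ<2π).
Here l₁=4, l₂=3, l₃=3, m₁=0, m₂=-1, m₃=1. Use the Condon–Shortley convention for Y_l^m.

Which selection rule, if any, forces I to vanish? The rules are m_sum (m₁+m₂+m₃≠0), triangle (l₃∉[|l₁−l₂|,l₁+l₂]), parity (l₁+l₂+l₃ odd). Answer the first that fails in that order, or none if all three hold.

m₁+m₂+m₃ = 0 − 1 + 1 = 0  ✓
triangle: |4−3|=1 ≤ l₃=3 ≤ 4+3=7  ✓
parity: l₁+l₂+l₃ = 10 is even  ✓

none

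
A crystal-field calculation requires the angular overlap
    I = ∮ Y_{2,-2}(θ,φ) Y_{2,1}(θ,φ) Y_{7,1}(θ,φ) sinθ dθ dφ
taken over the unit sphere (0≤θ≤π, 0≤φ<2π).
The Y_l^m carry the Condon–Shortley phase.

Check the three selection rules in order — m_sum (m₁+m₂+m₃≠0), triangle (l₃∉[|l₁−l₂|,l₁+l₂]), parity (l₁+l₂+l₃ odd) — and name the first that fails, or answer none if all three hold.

triangle

m₁+m₂+m₃ = -2 + 1 + 1 = 0  ✓
triangle: |2−2|=0 ≤ l₃=7 ≤ 2+2=4  ✗
parity: l₁+l₂+l₃ = 11 is odd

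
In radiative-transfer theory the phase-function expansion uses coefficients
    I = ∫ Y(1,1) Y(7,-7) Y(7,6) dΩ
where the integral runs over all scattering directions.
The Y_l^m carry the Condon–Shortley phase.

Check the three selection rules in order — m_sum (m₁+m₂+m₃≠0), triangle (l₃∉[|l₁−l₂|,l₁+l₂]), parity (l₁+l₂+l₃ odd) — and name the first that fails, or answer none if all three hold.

m₁+m₂+m₃ = 1 − 7 + 6 = 0  ✓
triangle: |1−7|=6 ≤ l₃=7 ≤ 1+7=8  ✓
parity: l₁+l₂+l₃ = 15 is odd  ✗

parity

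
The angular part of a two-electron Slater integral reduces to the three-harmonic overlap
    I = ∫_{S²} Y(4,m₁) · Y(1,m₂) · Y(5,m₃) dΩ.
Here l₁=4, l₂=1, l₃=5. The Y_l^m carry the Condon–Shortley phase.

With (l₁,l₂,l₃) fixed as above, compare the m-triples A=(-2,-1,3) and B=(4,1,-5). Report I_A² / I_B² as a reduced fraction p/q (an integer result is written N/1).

Same 4,1,5: normalisation and zero-m 3j drop out of the ratio.
A: Δ: 0! 8! 2! / 11! → 1/495; sum: t=0:+1/2880 = 1/2880; 3j²(4 1 5; -2 -1 3) = Δ·Π!·Σ² = 28/495  (sign +1)
B: Δ: 0! 8! 2! / 11! → 1/495; sum: t=0:+1/80640 = 1/80640; 3j²(4 1 5; 4 1 -5) = Δ·Π!·Σ² = 1/11  (sign +1)
I_A²/I_B² = (28/495)/(1/11) = 28/45

28/45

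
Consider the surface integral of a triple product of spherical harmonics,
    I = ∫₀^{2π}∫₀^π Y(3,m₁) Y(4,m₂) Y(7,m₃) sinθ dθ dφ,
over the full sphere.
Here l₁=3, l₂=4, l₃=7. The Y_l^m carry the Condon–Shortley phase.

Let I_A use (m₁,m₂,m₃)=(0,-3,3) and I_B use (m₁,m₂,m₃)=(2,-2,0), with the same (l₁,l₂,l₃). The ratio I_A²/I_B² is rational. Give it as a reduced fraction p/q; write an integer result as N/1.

160/49

l's match ⇒ only the (l;m) 3-j factors differ between A and B.
A: triangle coeff Δ(3,4,7) = 1/45045; Σ_t [0,0]: t=0:+1/181440 = 1/181440; (3j)²=32/3003 [(3 4 7; 0 -3 3)], sign=+1
B: triangle coeff Δ(3,4,7) = 1/45045; Σ_t [0,0]: t=0:+1/172800 = 1/172800; (3j)²=7/2145 [(3 4 7; 2 -2 0)], sign=-1
I_A²/I_B² = (32/3003)/(7/2145) = 160/49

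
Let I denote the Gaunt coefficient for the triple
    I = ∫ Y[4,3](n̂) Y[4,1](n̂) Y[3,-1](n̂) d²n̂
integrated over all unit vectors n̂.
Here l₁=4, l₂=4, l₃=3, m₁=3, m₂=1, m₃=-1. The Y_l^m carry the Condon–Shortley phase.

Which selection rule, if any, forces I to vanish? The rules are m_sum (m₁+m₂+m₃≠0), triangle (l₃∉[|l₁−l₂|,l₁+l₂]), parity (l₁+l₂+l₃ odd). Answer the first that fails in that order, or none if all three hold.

m₁+m₂+m₃ = 3 + 1 − 1 = 3  ✗
triangle: |4−4|=0 ≤ l₃=3 ≤ 4+4=8
parity: l₁+l₂+l₃ = 11 is odd

m_sum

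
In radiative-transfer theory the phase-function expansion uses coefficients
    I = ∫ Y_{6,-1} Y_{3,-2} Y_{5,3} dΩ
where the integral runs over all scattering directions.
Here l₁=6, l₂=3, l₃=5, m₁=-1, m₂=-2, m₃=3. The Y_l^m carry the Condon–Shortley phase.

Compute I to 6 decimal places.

Checks pass: Σm=0; 14 even; l₃=5∈[3,9].
(2·6+1)(2·3+1)(2·5+1) = 1001
Δ: 4! 8! 2! / 15! → 1/675675
sum: t=1:−1/8640 t=2:+1/2304 t=3:−1/8640 = 7/34560
3j²(6 3 5; 0 0 0) = Δ·Π!·Σ² = 7/429  (sign -1)
sum: t=0:+1/120960 t=1:−1/17280 = -1/20160
3j²(6 3 5; -1 -2 3) = Δ·Π!·Σ² = 64/3003  (sign -1)
combine: 4πI² = 1001·7/429·64/3003 = 448/1287
take √, sign +1: I = 0.16643505

0.166435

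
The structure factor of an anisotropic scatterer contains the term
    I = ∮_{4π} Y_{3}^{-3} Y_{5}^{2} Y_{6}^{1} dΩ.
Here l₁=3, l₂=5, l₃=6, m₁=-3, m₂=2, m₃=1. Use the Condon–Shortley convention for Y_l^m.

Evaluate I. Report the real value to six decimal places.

Checks pass: Σm=0; 14 even; l₃=6∈[2,8].
(2·3+1)(2·5+1)(2·6+1) = 1001
Δ: 2! 4! 8! / 15! → 1/675675
sum: t=0:+1/8640 t=1:−1/2304 t=2:+1/8640 = -7/34560
3j²(3 5 6; 0 0 0) = Δ·Π!·Σ² = 7/429  (sign -1)
sum: t=2:+1/34560 = 1/34560
3j²(3 5 6; -3 2 1) = Δ·Π!·Σ² = 7/429  (sign -1)
combine: 4πI² = 1001·7/429·7/429 = 343/1287
take √, sign +1: I = 0.14563067

0.145631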